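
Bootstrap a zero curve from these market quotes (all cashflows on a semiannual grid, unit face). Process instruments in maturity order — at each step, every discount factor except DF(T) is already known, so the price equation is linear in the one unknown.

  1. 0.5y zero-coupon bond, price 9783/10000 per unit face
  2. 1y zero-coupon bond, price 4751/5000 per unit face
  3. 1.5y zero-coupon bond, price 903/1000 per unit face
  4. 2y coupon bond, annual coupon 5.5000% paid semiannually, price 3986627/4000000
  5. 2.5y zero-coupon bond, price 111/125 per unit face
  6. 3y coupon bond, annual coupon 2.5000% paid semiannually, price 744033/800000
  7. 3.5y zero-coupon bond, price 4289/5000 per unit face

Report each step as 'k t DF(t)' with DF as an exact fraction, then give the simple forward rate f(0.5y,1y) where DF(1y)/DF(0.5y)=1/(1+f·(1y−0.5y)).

1 1/2 9783/10000
2 1 4751/5000
3 3/2 903/1000
4 2 4471/5000
5 5/2 111/125
6 3 1077/1250
7 7/2 4289/5000
f(0.5y,1y) = ((9783/10000)/(4751/5000) − 1)/(1/2) = 281/4751 ≈ 5.9145%

step 1 [0.5y] zero: DF = P = 9783/10000 ≈ 0.978300
step 2 [1y] zero: DF = P = 4751/5000 ≈ 0.950200
step 3 [1.5y] zero: DF = P = 903/1000 ≈ 0.903000
step 4 [2y] bond c/2=11/400: DF=(3986627/4000000 − 11/400·(0.978300+0.950200+0.903000))/(1+11/400) = 4471/5000 ≈ 0.894200
step 5 [2.5y] zero: DF = P = 111/125 ≈ 0.888000
step 6 [3y] bond c/2=1/80: DF=(744033/800000 − 1/80·(0.978300+0.950200+0.903000+0.894200+0.888000))/(1+1/80) = 1077/1250 ≈ 0.861600
step 7 [3.5y] zero: DF = P = 4289/5000 ≈ 0.857800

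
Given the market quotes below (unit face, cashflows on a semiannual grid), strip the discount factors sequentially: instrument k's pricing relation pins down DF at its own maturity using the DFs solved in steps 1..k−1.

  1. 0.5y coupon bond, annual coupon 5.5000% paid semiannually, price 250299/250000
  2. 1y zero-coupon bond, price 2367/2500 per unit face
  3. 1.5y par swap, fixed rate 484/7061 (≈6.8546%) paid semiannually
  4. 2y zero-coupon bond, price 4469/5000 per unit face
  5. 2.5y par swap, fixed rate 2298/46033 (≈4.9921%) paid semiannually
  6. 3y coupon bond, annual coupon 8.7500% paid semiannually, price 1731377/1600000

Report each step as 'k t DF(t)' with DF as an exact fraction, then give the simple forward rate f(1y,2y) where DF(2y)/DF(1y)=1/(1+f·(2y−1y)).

1 1/2 609/625
2 1 2367/2500
3 3/2 1129/1250
4 2 4469/5000
5 5/2 8851/10000
6 3 4219/5000
f(1y,2y) = ((2367/2500)/(4469/5000) − 1)/(1) = 265/4469 ≈ 5.9297%

step 1 [0.5y] bond c/2=11/400: DF=(250299/250000 − 11/400·(0))/(1+11/400) = 609/625 ≈ 0.974400
step 2 [1y] zero: DF = P = 2367/2500 ≈ 0.946800
step 3 [1.5y] swap r/2=242/7061: DF=(1 − 242/7061·(0.974400+0.946800))/(1+242/7061) = 1129/1250 ≈ 0.903200
step 4 [2y] zero: DF = P = 4469/5000 ≈ 0.893800
step 5 [2.5y] swap r/2=1149/46033: DF=(1 − 1149/46033·(0.974400+0.946800+0.903200+0.893800))/(1+1149/46033) = 8851/10000 ≈ 0.885100
step 6 [3y] bond c/2=7/160: DF=(1731377/1600000 − 7/160·(0.974400+0.946800+0.903200+0.893800+0.885100))/(1+7/160) = 4219/5000 ≈ 0.843800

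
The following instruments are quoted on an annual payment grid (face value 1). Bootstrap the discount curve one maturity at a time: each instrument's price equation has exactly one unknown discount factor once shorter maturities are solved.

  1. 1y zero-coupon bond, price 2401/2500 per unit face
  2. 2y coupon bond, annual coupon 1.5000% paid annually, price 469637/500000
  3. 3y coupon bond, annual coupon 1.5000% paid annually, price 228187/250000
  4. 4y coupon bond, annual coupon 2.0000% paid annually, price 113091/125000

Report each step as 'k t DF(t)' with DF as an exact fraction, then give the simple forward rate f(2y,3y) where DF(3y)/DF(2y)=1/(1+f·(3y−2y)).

step 1 [1y] zero: DF = P = 2401/2500 ≈ 0.960400
step 2 [2y] bond c/1=3/200: DF=(469637/500000 − 3/200·(0.960400))/(1+3/200) = 1139/1250 ≈ 0.911200
step 3 [3y] bond c/1=3/200: DF=(228187/250000 − 3/200·(0.960400+0.911200))/(1+3/200) = 2179/2500 ≈ 0.871600
step 4 [4y] bond c/1=1/50: DF=(113091/125000 − 1/50·(0.960400+0.911200+0.871600))/(1+1/50) = 2083/2500 ≈ 0.833200

1 1 2401/2500
2 2 1139/1250
3 3 2179/2500
4 4 2083/2500
f(2y,3y) = ((1139/1250)/(2179/2500) − 1)/(1) = 99/2179 ≈ 4.5434%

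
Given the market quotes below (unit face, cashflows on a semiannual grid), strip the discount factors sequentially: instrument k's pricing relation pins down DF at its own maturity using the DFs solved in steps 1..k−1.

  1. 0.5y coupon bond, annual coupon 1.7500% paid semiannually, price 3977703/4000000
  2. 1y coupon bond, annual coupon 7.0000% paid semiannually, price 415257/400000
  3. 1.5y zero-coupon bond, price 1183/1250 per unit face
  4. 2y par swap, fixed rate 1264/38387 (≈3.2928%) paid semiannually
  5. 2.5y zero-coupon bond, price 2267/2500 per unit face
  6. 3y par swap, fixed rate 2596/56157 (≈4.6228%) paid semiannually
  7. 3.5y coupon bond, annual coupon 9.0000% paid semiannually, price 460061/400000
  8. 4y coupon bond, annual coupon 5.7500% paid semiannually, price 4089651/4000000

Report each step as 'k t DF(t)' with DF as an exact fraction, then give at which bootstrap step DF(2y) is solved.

step 1 [0.5y] bond c/2=7/800: DF=(3977703/4000000 − 7/800·(0))/(1+7/800) = 4929/5000 ≈ 0.985800
step 2 [1y] bond c/2=7/200: DF=(415257/400000 − 7/200·(0.985800))/(1+7/200) = 9697/10000 ≈ 0.969700
step 3 [1.5y] zero: DF = P = 1183/1250 ≈ 0.946400
step 4 [2y] swap r/2=632/38387: DF=(1 − 632/38387·(0.985800+0.969700+0.946400))/(1+632/38387) = 1171/1250 ≈ 0.936800
step 5 [2.5y] zero: DF = P = 2267/2500 ≈ 0.906800
step 6 [3y] swap r/2=1298/56157: DF=(1 − 1298/56157·(0.985800+0.969700+0.946400+0.936800+0.906800))/(1+1298/56157) = 4351/5000 ≈ 0.870200
step 7 [3.5y] bond c/2=9/200: DF=(460061/400000 − 9/200·(0.985800+0.969700+0.946400+0.936800+0.906800+0.870200))/(1+9/200) = 2147/2500 ≈ 0.858800
step 8 [4y] bond c/2=23/800: DF=(4089651/4000000 − 23/800·(0.985800+0.969700+0.946400+0.936800+0.906800+0.870200+0.858800))/(1+23/800) = 8129/10000 ≈ 0.812900

1 1/2 4929/5000
2 1 9697/10000
3 3/2 1183/1250
4 2 1171/1250
5 5/2 2267/2500
6 3 4351/5000
7 7/2 2147/2500
8 4 8129/10000
DF(2y) is solved at step 4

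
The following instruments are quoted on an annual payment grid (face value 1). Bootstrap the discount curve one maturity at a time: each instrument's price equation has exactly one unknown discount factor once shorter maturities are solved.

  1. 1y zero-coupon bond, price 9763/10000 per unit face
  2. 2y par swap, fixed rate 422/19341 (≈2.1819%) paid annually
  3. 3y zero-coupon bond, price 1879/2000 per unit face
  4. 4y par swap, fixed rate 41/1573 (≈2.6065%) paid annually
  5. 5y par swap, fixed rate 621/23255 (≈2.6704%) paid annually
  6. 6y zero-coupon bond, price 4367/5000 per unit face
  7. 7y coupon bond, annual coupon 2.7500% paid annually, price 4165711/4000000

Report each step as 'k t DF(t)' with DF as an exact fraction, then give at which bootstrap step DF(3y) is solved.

1 1 9763/10000
2 2 4789/5000
3 3 1879/2000
4 4 1127/1250
5 5 4379/5000
6 6 4367/5000
7 7 8657/10000
DF(3y) is solved at step 3

step 1 [1y] zero: DF = P = 9763/10000 ≈ 0.976300
step 2 [2y] swap r/1=422/19341: DF=(1 − 422/19341·(0.976300))/(1+422/19341) = 4789/5000 ≈ 0.957800
step 3 [3y] zero: DF = P = 1879/2000 ≈ 0.939500
step 4 [4y] swap r/1=41/1573: DF=(1 − 41/1573·(0.976300+0.957800+0.939500))/(1+41/1573) = 1127/1250 ≈ 0.901600
step 5 [5y] swap r/1=621/23255: DF=(1 − 621/23255·(0.976300+0.957800+0.939500+0.901600))/(1+621/23255) = 4379/5000 ≈ 0.875800
step 6 [6y] zero: DF = P = 4367/5000 ≈ 0.873400
step 7 [7y] bond c/1=11/400: DF=(4165711/4000000 − 11/400·(0.976300+0.957800+0.939500+0.901600+0.875800+0.873400))/(1+11/400) = 8657/10000 ≈ 0.865700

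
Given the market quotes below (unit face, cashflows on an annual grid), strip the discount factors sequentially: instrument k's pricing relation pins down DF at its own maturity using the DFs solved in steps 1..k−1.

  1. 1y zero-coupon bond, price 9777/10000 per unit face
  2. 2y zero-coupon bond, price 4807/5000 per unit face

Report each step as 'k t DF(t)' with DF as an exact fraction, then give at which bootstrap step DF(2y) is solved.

1 1 9777/10000
2 2 4807/5000
DF(2y) is solved at step 2

step 1 [1y] zero: DF = P = 9777/10000 ≈ 0.977700
step 2 [2y] zero: DF = P = 4807/5000 ≈ 0.961400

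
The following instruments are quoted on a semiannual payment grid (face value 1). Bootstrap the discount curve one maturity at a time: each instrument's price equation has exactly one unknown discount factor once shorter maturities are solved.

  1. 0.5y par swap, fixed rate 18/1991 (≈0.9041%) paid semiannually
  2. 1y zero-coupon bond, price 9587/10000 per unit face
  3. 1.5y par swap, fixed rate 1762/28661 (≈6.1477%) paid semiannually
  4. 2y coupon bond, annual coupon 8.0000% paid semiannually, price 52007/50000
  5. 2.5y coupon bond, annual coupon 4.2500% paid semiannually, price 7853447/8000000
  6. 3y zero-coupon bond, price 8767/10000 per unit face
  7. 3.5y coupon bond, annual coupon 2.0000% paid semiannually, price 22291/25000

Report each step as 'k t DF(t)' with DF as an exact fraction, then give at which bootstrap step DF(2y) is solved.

1 1/2 1991/2000
2 1 9587/10000
3 3/2 9119/10000
4 2 8899/10000
5 5/2 8831/10000
6 3 8767/10000
7 7/2 4141/5000
DF(2y) is solved at step 4

step 1 [0.5y] swap r/2=9/1991: DF=(1 − 9/1991·(0))/(1+9/1991) = 1991/2000 ≈ 0.995500
step 2 [1y] zero: DF = P = 9587/10000 ≈ 0.958700
step 3 [1.5y] swap r/2=881/28661: DF=(1 − 881/28661·(0.995500+0.958700))/(1+881/28661) = 9119/10000 ≈ 0.911900
step 4 [2y] bond c/2=1/25: DF=(52007/50000 − 1/25·(0.995500+0.958700+0.911900))/(1+1/25) = 8899/10000 ≈ 0.889900
step 5 [2.5y] bond c/2=17/800: DF=(7853447/8000000 − 17/800·(0.995500+0.958700+0.911900+0.889900))/(1+17/800) = 8831/10000 ≈ 0.883100
step 6 [3y] zero: DF = P = 8767/10000 ≈ 0.876700
step 7 [3.5y] bond c/2=1/100: DF=(22291/25000 − 1/100·(0.995500+0.958700+0.911900+0.889900+0.883100+0.876700))/(1+1/100) = 4141/5000 ≈ 0.828200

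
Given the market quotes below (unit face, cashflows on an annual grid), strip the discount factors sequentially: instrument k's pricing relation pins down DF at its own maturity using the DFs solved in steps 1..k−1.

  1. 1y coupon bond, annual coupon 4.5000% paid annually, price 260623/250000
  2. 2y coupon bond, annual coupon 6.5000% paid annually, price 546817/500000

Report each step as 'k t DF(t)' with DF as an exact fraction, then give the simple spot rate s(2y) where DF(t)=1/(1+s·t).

1 1 1247/1250
2 2 483/500
s(2y) = (1/(483/500) − 1)/(2) = 17/966 ≈ 1.7598%

step 1 [1y] bond c/1=9/200: DF=(260623/250000 − 9/200·(0))/(1+9/200) = 1247/1250 ≈ 0.997600
step 2 [2y] bond c/1=13/200: DF=(546817/500000 − 13/200·(0.997600))/(1+13/200) = 483/500 ≈ 0.966000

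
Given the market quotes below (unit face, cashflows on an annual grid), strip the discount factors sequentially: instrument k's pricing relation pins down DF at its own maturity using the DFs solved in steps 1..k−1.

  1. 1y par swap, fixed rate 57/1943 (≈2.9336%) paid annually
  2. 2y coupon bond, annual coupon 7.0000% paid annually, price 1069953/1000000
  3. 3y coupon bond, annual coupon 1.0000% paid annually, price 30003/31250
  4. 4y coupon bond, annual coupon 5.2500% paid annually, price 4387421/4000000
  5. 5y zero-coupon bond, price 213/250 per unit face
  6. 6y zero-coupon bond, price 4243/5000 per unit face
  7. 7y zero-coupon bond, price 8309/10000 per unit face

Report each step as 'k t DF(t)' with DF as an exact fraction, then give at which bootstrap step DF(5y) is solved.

step 1 [1y] swap r/1=57/1943: DF=(1 − 57/1943·(0))/(1+57/1943) = 1943/2000 ≈ 0.971500
step 2 [2y] bond c/1=7/100: DF=(1069953/1000000 − 7/100·(0.971500))/(1+7/100) = 2341/2500 ≈ 0.936400
step 3 [3y] bond c/1=1/100: DF=(30003/31250 − 1/100·(0.971500+0.936400))/(1+1/100) = 9317/10000 ≈ 0.931700
step 4 [4y] bond c/1=21/400: DF=(4387421/4000000 − 21/400·(0.971500+0.936400+0.931700))/(1+21/400) = 1801/2000 ≈ 0.900500
step 5 [5y] zero: DF = P = 213/250 ≈ 0.852000
step 6 [6y] zero: DF = P = 4243/5000 ≈ 0.848600
step 7 [7y] zero: DF = P = 8309/10000 ≈ 0.830900

1 1 1943/2000
2 2 2341/2500
3 3 9317/10000
4 4 1801/2000
5 5 213/250
6 6 4243/5000
7 7 8309/10000
DF(5y) is solved at step 5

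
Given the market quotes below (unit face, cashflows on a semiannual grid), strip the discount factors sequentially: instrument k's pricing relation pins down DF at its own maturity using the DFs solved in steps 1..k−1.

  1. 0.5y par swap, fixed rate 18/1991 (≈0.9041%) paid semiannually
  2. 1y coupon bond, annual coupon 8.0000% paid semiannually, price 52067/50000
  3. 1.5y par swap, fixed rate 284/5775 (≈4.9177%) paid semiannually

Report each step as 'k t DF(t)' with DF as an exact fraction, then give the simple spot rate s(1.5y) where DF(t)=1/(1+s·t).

step 1 [0.5y] swap r/2=9/1991: DF=(1 − 9/1991·(0))/(1+9/1991) = 1991/2000 ≈ 0.995500
step 2 [1y] bond c/2=1/25: DF=(52067/50000 − 1/25·(0.995500))/(1+1/25) = 963/1000 ≈ 0.963000
step 3 [1.5y] swap r/2=142/5775: DF=(1 − 142/5775·(0.995500+0.963000))/(1+142/5775) = 929/1000 ≈ 0.929000

1 1/2 1991/2000
2 1 963/1000
3 3/2 929/1000
s(1.5y) = (1/(929/1000) − 1)/(3/2) = 142/2787 ≈ 5.0951%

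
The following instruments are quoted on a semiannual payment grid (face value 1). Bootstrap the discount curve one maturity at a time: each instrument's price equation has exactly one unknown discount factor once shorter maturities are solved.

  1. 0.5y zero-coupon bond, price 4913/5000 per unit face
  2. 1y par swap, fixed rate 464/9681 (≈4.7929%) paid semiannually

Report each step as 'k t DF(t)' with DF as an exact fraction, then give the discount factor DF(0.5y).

1 1/2 4913/5000
2 1 596/625
DF(0.5y) = 4913/5000 ≈ 0.982600

step 1 [0.5y] zero: DF = P = 4913/5000 ≈ 0.982600
step 2 [1y] swap r/2=232/9681: DF=(1 − 232/9681·(0.982600))/(1+232/9681) = 596/625 ≈ 0.953600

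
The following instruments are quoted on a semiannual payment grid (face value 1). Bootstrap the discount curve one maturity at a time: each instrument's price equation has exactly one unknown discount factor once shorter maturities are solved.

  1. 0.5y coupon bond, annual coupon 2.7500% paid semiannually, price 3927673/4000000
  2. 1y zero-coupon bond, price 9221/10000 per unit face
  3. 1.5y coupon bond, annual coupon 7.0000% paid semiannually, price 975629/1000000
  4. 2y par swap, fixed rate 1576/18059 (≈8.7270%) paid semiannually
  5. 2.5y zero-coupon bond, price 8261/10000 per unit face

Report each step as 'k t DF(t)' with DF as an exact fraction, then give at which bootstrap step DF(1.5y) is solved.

step 1 [0.5y] bond c/2=11/800: DF=(3927673/4000000 − 11/800·(0))/(1+11/800) = 4843/5000 ≈ 0.968600
step 2 [1y] zero: DF = P = 9221/10000 ≈ 0.922100
step 3 [1.5y] bond c/2=7/200: DF=(975629/1000000 − 7/200·(0.968600+0.922100))/(1+7/200) = 8787/10000 ≈ 0.878700
step 4 [2y] swap r/2=788/18059: DF=(1 − 788/18059·(0.968600+0.922100+0.878700))/(1+788/18059) = 1053/1250 ≈ 0.842400
step 5 [2.5y] zero: DF = P = 8261/10000 ≈ 0.826100

1 1/2 4843/5000
2 1 9221/10000
3 3/2 8787/10000
4 2 1053/1250
5 5/2 8261/10000
DF(1.5y) is solved at step 3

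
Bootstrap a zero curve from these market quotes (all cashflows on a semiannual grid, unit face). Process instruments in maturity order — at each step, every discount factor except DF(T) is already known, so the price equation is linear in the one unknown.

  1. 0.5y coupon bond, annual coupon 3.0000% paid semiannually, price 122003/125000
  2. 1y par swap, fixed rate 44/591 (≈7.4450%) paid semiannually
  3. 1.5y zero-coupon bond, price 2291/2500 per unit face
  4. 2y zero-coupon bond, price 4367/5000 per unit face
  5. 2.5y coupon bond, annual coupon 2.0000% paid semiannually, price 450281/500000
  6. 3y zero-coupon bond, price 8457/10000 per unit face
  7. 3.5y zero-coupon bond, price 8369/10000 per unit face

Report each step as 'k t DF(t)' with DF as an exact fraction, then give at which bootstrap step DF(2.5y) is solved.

step 1 [0.5y] bond c/2=3/200: DF=(122003/125000 − 3/200·(0))/(1+3/200) = 601/625 ≈ 0.961600
step 2 [1y] swap r/2=22/591: DF=(1 − 22/591·(0.961600))/(1+22/591) = 581/625 ≈ 0.929600
step 3 [1.5y] zero: DF = P = 2291/2500 ≈ 0.916400
step 4 [2y] zero: DF = P = 4367/5000 ≈ 0.873400
step 5 [2.5y] bond c/2=1/100: DF=(450281/500000 − 1/100·(0.961600+0.929600+0.916400+0.873400))/(1+1/100) = 1069/1250 ≈ 0.855200
step 6 [3y] zero: DF = P = 8457/10000 ≈ 0.845700
step 7 [3.5y] zero: DF = P = 8369/10000 ≈ 0.836900

1 1/2 601/625
2 1 581/625
3 3/2 2291/2500
4 2 4367/5000
5 5/2 1069/1250
6 3 8457/10000
7 7/2 8369/10000
DF(2.5y) is solved at step 5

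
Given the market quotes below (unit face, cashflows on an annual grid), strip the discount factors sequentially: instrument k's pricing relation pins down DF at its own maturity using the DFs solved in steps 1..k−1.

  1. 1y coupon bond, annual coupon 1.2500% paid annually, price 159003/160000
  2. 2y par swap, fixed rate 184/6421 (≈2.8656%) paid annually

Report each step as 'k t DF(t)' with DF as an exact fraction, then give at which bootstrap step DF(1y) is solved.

1 1 1963/2000
2 2 1181/1250
DF(1y) is solved at step 1

step 1 [1y] bond c/1=1/80: DF=(159003/160000 − 1/80·(0))/(1+1/80) = 1963/2000 ≈ 0.981500
step 2 [2y] swap r/1=184/6421: DF=(1 − 184/6421·(0.981500))/(1+184/6421) = 1181/1250 ≈ 0.944800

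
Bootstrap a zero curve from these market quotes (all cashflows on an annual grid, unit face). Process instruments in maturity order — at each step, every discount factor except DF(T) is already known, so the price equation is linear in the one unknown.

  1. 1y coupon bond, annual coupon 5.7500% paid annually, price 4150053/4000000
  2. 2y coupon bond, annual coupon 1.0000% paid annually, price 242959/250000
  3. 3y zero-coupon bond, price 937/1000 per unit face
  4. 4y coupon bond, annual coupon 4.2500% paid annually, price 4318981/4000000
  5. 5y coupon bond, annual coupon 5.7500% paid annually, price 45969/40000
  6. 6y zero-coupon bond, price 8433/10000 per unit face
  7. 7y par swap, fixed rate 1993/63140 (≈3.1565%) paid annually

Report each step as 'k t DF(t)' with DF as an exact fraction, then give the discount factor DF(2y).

1 1 9811/10000
2 2 381/400
3 3 937/1000
4 4 9187/10000
5 5 8807/10000
6 6 8433/10000
7 7 8007/10000
DF(2y) = 381/400 ≈ 0.952500

step 1 [1y] bond c/1=23/400: DF=(4150053/4000000 − 23/400·(0))/(1+23/400) = 9811/10000 ≈ 0.981100
step 2 [2y] bond c/1=1/100: DF=(242959/250000 − 1/100·(0.981100))/(1+1/100) = 381/400 ≈ 0.952500
step 3 [3y] zero: DF = P = 937/1000 ≈ 0.937000
step 4 [4y] bond c/1=17/400: DF=(4318981/4000000 − 17/400·(0.981100+0.952500+0.937000))/(1+17/400) = 9187/10000 ≈ 0.918700
step 5 [5y] bond c/1=23/400: DF=(45969/40000 − 23/400·(0.981100+0.952500+0.937000+0.918700))/(1+23/400) = 8807/10000 ≈ 0.880700
step 6 [6y] zero: DF = P = 8433/10000 ≈ 0.843300
step 7 [7y] swap r/1=1993/63140: DF=(1 − 1993/63140·(0.981100+0.952500+0.937000+0.918700+0.880700+0.843300))/(1+1993/63140) = 8007/10000 ≈ 0.800700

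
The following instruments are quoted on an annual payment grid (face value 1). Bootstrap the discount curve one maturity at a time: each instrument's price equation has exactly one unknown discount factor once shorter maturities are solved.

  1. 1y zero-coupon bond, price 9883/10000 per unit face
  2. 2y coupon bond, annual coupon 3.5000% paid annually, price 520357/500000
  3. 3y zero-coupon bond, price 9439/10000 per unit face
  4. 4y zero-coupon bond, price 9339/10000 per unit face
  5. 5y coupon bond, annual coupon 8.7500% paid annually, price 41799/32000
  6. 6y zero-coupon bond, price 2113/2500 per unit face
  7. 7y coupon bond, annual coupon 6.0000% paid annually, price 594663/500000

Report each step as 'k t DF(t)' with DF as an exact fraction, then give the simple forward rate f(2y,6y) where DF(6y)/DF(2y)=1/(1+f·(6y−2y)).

step 1 [1y] zero: DF = P = 9883/10000 ≈ 0.988300
step 2 [2y] bond c/1=7/200: DF=(520357/500000 − 7/200·(0.988300))/(1+7/200) = 9721/10000 ≈ 0.972100
step 3 [3y] zero: DF = P = 9439/10000 ≈ 0.943900
step 4 [4y] zero: DF = P = 9339/10000 ≈ 0.933900
step 5 [5y] bond c/1=7/80: DF=(41799/32000 − 7/80·(0.988300+0.972100+0.943900+0.933900))/(1+7/80) = 8923/10000 ≈ 0.892300
step 6 [6y] zero: DF = P = 2113/2500 ≈ 0.845200
step 7 [7y] bond c/1=3/50: DF=(594663/500000 − 3/50·(0.988300+0.972100+0.943900+0.933900+0.892300+0.845200))/(1+3/50) = 504/625 ≈ 0.806400

1 1 9883/10000
2 2 9721/10000
3 3 9439/10000
4 4 9339/10000
5 5 8923/10000
6 6 2113/2500
7 7 504/625
f(2y,6y) = ((9721/10000)/(2113/2500) − 1)/(4) = 1269/33808 ≈ 3.7535%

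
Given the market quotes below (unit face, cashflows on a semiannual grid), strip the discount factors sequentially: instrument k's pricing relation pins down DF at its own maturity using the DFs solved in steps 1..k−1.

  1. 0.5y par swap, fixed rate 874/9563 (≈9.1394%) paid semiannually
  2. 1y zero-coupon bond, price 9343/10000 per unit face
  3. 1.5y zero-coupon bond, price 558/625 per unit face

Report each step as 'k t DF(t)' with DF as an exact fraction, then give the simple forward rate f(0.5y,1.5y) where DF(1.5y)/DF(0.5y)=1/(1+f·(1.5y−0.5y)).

1 1/2 9563/10000
2 1 9343/10000
3 3/2 558/625
f(0.5y,1.5y) = ((9563/10000)/(558/625) − 1)/(1) = 635/8928 ≈ 7.1125%

step 1 [0.5y] swap r/2=437/9563: DF=(1 − 437/9563·(0))/(1+437/9563) = 9563/10000 ≈ 0.956300
step 2 [1y] zero: DF = P = 9343/10000 ≈ 0.934300
step 3 [1.5y] zero: DF = P = 558/625 ≈ 0.892800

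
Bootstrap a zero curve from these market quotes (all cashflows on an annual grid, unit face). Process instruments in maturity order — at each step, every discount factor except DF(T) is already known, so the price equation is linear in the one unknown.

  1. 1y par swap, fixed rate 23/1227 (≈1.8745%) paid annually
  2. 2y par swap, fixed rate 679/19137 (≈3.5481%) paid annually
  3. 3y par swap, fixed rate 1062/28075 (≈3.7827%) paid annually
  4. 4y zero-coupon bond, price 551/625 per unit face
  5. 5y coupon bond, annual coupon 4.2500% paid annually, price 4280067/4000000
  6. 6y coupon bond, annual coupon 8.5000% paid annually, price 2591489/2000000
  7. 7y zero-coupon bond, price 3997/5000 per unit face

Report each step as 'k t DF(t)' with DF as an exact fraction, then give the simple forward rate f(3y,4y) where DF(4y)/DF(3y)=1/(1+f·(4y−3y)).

step 1 [1y] swap r/1=23/1227: DF=(1 − 23/1227·(0))/(1+23/1227) = 1227/1250 ≈ 0.981600
step 2 [2y] swap r/1=679/19137: DF=(1 − 679/19137·(0.981600))/(1+679/19137) = 9321/10000 ≈ 0.932100
step 3 [3y] swap r/1=1062/28075: DF=(1 − 1062/28075·(0.981600+0.932100))/(1+1062/28075) = 4469/5000 ≈ 0.893800
step 4 [4y] zero: DF = P = 551/625 ≈ 0.881600
step 5 [5y] bond c/1=17/400: DF=(4280067/4000000 − 17/400·(0.981600+0.932100+0.893800+0.881600))/(1+17/400) = 219/250 ≈ 0.876000
step 6 [6y] bond c/1=17/200: DF=(2591489/2000000 − 17/200·(0.981600+0.932100+0.893800+0.881600+0.876000))/(1+17/200) = 4183/5000 ≈ 0.836600
step 7 [7y] zero: DF = P = 3997/5000 ≈ 0.799400

1 1 1227/1250
2 2 9321/10000
3 3 4469/5000
4 4 551/625
5 5 219/250
6 6 4183/5000
7 7 3997/5000
f(3y,4y) = ((4469/5000)/(551/625) − 1)/(1) = 61/4408 ≈ 1.3838%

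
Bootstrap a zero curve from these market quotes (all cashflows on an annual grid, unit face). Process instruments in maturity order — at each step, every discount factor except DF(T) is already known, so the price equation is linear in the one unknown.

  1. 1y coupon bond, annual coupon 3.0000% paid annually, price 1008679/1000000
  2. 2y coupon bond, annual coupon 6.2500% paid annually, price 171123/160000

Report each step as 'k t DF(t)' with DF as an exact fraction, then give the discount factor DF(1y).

step 1 [1y] bond c/1=3/100: DF=(1008679/1000000 − 3/100·(0))/(1+3/100) = 9793/10000 ≈ 0.979300
step 2 [2y] bond c/1=1/16: DF=(171123/160000 − 1/16·(0.979300))/(1+1/16) = 949/1000 ≈ 0.949000

1 1 9793/10000
2 2 949/1000
DF(1y) = 9793/10000 ≈ 0.979300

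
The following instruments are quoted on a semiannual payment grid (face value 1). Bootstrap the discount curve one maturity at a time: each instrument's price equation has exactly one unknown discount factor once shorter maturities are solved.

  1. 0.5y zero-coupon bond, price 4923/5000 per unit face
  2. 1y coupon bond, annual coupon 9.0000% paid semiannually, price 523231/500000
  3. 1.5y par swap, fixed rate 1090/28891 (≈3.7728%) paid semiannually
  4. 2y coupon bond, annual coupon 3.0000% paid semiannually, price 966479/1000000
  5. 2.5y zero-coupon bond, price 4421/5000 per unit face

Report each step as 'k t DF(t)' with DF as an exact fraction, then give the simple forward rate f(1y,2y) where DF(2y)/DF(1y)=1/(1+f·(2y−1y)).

step 1 [0.5y] zero: DF = P = 4923/5000 ≈ 0.984600
step 2 [1y] bond c/2=9/200: DF=(523231/500000 − 9/200·(0.984600))/(1+9/200) = 959/1000 ≈ 0.959000
step 3 [1.5y] swap r/2=545/28891: DF=(1 − 545/28891·(0.984600+0.959000))/(1+545/28891) = 1891/2000 ≈ 0.945500
step 4 [2y] bond c/2=3/200: DF=(966479/1000000 − 3/200·(0.984600+0.959000+0.945500))/(1+3/200) = 1819/2000 ≈ 0.909500
step 5 [2.5y] zero: DF = P = 4421/5000 ≈ 0.884200

1 1/2 4923/5000
2 1 959/1000
3 3/2 1891/2000
4 2 1819/2000
5 5/2 4421/5000
f(1y,2y) = ((959/1000)/(1819/2000) − 1)/(1) = 99/1819 ≈ 5.4426%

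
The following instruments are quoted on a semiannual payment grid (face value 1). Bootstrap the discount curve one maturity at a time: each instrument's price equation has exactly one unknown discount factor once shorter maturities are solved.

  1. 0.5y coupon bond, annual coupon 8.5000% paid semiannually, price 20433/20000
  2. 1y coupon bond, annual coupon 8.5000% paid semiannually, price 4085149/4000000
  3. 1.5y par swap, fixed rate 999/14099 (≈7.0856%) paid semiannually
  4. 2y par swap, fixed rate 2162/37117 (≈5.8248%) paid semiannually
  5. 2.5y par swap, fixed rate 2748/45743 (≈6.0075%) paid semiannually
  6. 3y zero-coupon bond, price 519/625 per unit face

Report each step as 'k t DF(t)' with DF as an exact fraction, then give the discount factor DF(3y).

step 1 [0.5y] bond c/2=17/400: DF=(20433/20000 − 17/400·(0))/(1+17/400) = 49/50 ≈ 0.980000
step 2 [1y] bond c/2=17/400: DF=(4085149/4000000 − 17/400·(0.980000))/(1+17/400) = 9397/10000 ≈ 0.939700
step 3 [1.5y] swap r/2=999/28198: DF=(1 − 999/28198·(0.980000+0.939700))/(1+999/28198) = 9001/10000 ≈ 0.900100
step 4 [2y] swap r/2=1081/37117: DF=(1 − 1081/37117·(0.980000+0.939700+0.900100))/(1+1081/37117) = 8919/10000 ≈ 0.891900
step 5 [2.5y] swap r/2=1374/45743: DF=(1 − 1374/45743·(0.980000+0.939700+0.900100+0.891900))/(1+1374/45743) = 4313/5000 ≈ 0.862600
step 6 [3y] zero: DF = P = 519/625 ≈ 0.830400

1 1/2 49/50
2 1 9397/10000
3 3/2 9001/10000
4 2 8919/10000
5 5/2 4313/5000
6 3 519/625
DF(3y) = 519/625 ≈ 0.830400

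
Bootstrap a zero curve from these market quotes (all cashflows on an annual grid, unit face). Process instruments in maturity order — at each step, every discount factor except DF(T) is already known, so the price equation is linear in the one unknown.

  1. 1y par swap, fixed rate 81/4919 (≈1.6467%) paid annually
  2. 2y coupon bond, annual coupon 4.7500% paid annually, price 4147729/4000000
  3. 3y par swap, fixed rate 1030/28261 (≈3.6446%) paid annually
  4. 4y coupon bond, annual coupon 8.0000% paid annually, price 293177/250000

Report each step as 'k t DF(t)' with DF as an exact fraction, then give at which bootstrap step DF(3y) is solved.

step 1 [1y] swap r/1=81/4919: DF=(1 − 81/4919·(0))/(1+81/4919) = 4919/5000 ≈ 0.983800
step 2 [2y] bond c/1=19/400: DF=(4147729/4000000 − 19/400·(0.983800))/(1+19/400) = 9453/10000 ≈ 0.945300
step 3 [3y] swap r/1=1030/28261: DF=(1 − 1030/28261·(0.983800+0.945300))/(1+1030/28261) = 897/1000 ≈ 0.897000
step 4 [4y] bond c/1=2/25: DF=(293177/250000 − 2/25·(0.983800+0.945300+0.897000))/(1+2/25) = 1753/2000 ≈ 0.876500

1 1 4919/5000
2 2 9453/10000
3 3 897/1000
4 4 1753/2000
DF(3y) is solved at step 3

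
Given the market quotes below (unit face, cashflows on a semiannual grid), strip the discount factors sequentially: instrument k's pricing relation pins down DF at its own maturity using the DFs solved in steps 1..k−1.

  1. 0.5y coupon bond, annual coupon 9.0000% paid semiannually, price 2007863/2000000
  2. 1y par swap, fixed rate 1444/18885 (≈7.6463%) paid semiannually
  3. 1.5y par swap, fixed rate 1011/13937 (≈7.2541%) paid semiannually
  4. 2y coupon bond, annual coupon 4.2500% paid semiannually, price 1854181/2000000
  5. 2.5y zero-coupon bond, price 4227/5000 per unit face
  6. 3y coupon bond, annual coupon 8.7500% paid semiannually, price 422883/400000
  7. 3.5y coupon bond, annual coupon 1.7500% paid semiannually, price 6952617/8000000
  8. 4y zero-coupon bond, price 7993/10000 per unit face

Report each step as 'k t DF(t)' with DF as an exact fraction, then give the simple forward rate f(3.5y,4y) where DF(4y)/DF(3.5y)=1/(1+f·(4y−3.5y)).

step 1 [0.5y] bond c/2=9/200: DF=(2007863/2000000 − 9/200·(0))/(1+9/200) = 9607/10000 ≈ 0.960700
step 2 [1y] swap r/2=722/18885: DF=(1 − 722/18885·(0.960700))/(1+722/18885) = 4639/5000 ≈ 0.927800
step 3 [1.5y] swap r/2=1011/27874: DF=(1 − 1011/27874·(0.960700+0.927800))/(1+1011/27874) = 8989/10000 ≈ 0.898900
step 4 [2y] bond c/2=17/800: DF=(1854181/2000000 − 17/800·(0.960700+0.927800+0.898900))/(1+17/800) = 4249/5000 ≈ 0.849800
step 5 [2.5y] zero: DF = P = 4227/5000 ≈ 0.845400
step 6 [3y] bond c/2=7/160: DF=(422883/400000 − 7/160·(0.960700+0.927800+0.898900+0.849800+0.845400))/(1+7/160) = 33/40 ≈ 0.825000
step 7 [3.5y] bond c/2=7/800: DF=(6952617/8000000 − 7/800·(0.960700+0.927800+0.898900+0.849800+0.845400+0.825000))/(1+7/800) = 1631/2000 ≈ 0.815500
step 8 [4y] zero: DF = P = 7993/10000 ≈ 0.799300

1 1/2 9607/10000
2 1 4639/5000
3 3/2 8989/10000
4 2 4249/5000
5 5/2 4227/5000
6 3 33/40
7 7/2 1631/2000
8 4 7993/10000
f(3.5y,4y) = ((1631/2000)/(7993/10000) − 1)/(1/2) = 324/7993 ≈ 4.0535%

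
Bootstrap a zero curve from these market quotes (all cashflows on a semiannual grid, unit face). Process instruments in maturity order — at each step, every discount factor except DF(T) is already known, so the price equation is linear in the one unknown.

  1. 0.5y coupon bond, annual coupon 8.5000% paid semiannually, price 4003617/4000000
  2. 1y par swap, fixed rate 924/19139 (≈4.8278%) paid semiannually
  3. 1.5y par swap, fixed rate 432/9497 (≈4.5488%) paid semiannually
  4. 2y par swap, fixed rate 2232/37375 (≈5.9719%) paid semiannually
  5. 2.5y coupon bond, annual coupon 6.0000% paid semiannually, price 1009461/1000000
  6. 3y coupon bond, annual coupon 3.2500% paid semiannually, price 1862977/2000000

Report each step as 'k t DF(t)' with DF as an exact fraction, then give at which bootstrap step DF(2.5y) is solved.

1 1/2 9601/10000
2 1 4769/5000
3 3/2 1169/1250
4 2 2221/2500
5 5/2 1089/1250
6 3 8429/10000
DF(2.5y) is solved at step 5

step 1 [0.5y] bond c/2=17/400: DF=(4003617/4000000 − 17/400·(0))/(1+17/400) = 9601/10000 ≈ 0.960100
step 2 [1y] swap r/2=462/19139: DF=(1 − 462/19139·(0.960100))/(1+462/19139) = 4769/5000 ≈ 0.953800
step 3 [1.5y] swap r/2=216/9497: DF=(1 − 216/9497·(0.960100+0.953800))/(1+216/9497) = 1169/1250 ≈ 0.935200
step 4 [2y] swap r/2=1116/37375: DF=(1 − 1116/37375·(0.960100+0.953800+0.935200))/(1+1116/37375) = 2221/2500 ≈ 0.888400
step 5 [2.5y] bond c/2=3/100: DF=(1009461/1000000 − 3/100·(0.960100+0.953800+0.935200+0.888400))/(1+3/100) = 1089/1250 ≈ 0.871200
step 6 [3y] bond c/2=13/800: DF=(1862977/2000000 − 13/800·(0.960100+0.953800+0.935200+0.888400+0.871200))/(1+13/800) = 8429/10000 ≈ 0.842900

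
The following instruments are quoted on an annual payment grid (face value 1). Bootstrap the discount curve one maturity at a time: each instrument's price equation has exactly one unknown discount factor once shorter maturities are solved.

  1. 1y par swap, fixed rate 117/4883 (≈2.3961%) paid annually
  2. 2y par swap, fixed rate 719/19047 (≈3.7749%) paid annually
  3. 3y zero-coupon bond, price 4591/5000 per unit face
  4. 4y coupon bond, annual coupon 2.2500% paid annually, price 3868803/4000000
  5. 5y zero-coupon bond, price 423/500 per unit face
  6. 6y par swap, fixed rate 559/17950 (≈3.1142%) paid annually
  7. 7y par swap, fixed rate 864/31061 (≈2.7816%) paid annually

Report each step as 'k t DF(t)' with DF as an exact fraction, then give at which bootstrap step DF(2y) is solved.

step 1 [1y] swap r/1=117/4883: DF=(1 − 117/4883·(0))/(1+117/4883) = 4883/5000 ≈ 0.976600
step 2 [2y] swap r/1=719/19047: DF=(1 − 719/19047·(0.976600))/(1+719/19047) = 9281/10000 ≈ 0.928100
step 3 [3y] zero: DF = P = 4591/5000 ≈ 0.918200
step 4 [4y] bond c/1=9/400: DF=(3868803/4000000 − 9/400·(0.976600+0.928100+0.918200))/(1+9/400) = 4419/5000 ≈ 0.883800
step 5 [5y] zero: DF = P = 423/500 ≈ 0.846000
step 6 [6y] swap r/1=559/17950: DF=(1 − 559/17950·(0.976600+0.928100+0.918200+0.883800+0.846000))/(1+559/17950) = 8323/10000 ≈ 0.832300
step 7 [7y] swap r/1=864/31061: DF=(1 − 864/31061·(0.976600+0.928100+0.918200+0.883800+0.846000+0.832300))/(1+864/31061) = 517/625 ≈ 0.827200

1 1 4883/5000
2 2 9281/10000
3 3 4591/5000
4 4 4419/5000
5 5 423/500
6 6 8323/10000
7 7 517/625
DF(2y) is solved at step 2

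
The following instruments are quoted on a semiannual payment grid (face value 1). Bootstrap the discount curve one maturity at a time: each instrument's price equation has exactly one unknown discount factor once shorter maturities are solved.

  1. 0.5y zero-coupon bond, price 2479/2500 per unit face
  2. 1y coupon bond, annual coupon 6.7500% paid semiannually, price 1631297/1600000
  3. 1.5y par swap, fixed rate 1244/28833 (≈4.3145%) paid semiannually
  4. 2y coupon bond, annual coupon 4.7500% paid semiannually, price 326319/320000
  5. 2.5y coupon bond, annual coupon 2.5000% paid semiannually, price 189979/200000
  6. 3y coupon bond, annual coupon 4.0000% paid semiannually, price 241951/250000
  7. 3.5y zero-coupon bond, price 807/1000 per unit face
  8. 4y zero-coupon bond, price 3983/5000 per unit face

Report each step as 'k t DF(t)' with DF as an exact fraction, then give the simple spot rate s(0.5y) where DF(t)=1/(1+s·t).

1 1/2 2479/2500
2 1 9539/10000
3 3/2 4689/5000
4 2 2323/2500
5 5/2 8911/10000
6 3 4283/5000
7 7/2 807/1000
8 4 3983/5000
s(0.5y) = (1/(2479/2500) − 1)/(1/2) = 42/2479 ≈ 1.6942%

step 1 [0.5y] zero: DF = P = 2479/2500 ≈ 0.991600
step 2 [1y] bond c/2=27/800: DF=(1631297/1600000 − 27/800·(0.991600))/(1+27/800) = 9539/10000 ≈ 0.953900
step 3 [1.5y] swap r/2=622/28833: DF=(1 − 622/28833·(0.991600+0.953900))/(1+622/28833) = 4689/5000 ≈ 0.937800
step 4 [2y] bond c/2=19/800: DF=(326319/320000 − 19/800·(0.991600+0.953900+0.937800))/(1+19/800) = 2323/2500 ≈ 0.929200
step 5 [2.5y] bond c/2=1/80: DF=(189979/200000 − 1/80·(0.991600+0.953900+0.937800+0.929200))/(1+1/80) = 8911/10000 ≈ 0.891100
step 6 [3y] bond c/2=1/50: DF=(241951/250000 − 1/50·(0.991600+0.953900+0.937800+0.929200+0.891100))/(1+1/50) = 4283/5000 ≈ 0.856600
step 7 [3.5y] zero: DF = P = 807/1000 ≈ 0.807000
step 8 [4y] zero: DF = P = 3983/5000 ≈ 0.796600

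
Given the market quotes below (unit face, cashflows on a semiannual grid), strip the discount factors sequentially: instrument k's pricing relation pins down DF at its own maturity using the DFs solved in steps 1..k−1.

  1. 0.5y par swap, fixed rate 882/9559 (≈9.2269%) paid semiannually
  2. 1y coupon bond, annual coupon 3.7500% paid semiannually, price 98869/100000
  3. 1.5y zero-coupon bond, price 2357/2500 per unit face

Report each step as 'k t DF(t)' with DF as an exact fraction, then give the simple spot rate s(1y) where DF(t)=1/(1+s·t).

step 1 [0.5y] swap r/2=441/9559: DF=(1 − 441/9559·(0))/(1+441/9559) = 9559/10000 ≈ 0.955900
step 2 [1y] bond c/2=3/160: DF=(98869/100000 − 3/160·(0.955900))/(1+3/160) = 9529/10000 ≈ 0.952900
step 3 [1.5y] zero: DF = P = 2357/2500 ≈ 0.942800

1 1/2 9559/10000
2 1 9529/10000
3 3/2 2357/2500
s(1y) = (1/(9529/10000) − 1)/(1) = 471/9529 ≈ 4.9428%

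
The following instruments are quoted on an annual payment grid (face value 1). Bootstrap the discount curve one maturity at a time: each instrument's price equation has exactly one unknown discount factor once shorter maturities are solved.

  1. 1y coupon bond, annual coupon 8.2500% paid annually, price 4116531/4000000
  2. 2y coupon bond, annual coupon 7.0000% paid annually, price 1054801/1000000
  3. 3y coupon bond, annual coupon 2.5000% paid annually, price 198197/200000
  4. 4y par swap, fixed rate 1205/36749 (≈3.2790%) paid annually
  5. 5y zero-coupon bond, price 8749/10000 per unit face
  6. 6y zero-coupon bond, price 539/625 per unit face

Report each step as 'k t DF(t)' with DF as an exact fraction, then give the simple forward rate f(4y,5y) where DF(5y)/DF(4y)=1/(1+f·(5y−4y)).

1 1 9507/10000
2 2 2309/2500
3 3 9211/10000
4 4 1759/2000
5 5 8749/10000
6 6 539/625
f(4y,5y) = ((1759/2000)/(8749/10000) − 1)/(1) = 46/8749 ≈ 0.5258%

step 1 [1y] bond c/1=33/400: DF=(4116531/4000000 − 33/400·(0))/(1+33/400) = 9507/10000 ≈ 0.950700
step 2 [2y] bond c/1=7/100: DF=(1054801/1000000 − 7/100·(0.950700))/(1+7/100) = 2309/2500 ≈ 0.923600
step 3 [3y] bond c/1=1/40: DF=(198197/200000 − 1/40·(0.950700+0.923600))/(1+1/40) = 9211/10000 ≈ 0.921100
step 4 [4y] swap r/1=1205/36749: DF=(1 − 1205/36749·(0.950700+0.923600+0.921100))/(1+1205/36749) = 1759/2000 ≈ 0.879500
step 5 [5y] zero: DF = P = 8749/10000 ≈ 0.874900
step 6 [6y] zero: DF = P = 539/625 ≈ 0.862400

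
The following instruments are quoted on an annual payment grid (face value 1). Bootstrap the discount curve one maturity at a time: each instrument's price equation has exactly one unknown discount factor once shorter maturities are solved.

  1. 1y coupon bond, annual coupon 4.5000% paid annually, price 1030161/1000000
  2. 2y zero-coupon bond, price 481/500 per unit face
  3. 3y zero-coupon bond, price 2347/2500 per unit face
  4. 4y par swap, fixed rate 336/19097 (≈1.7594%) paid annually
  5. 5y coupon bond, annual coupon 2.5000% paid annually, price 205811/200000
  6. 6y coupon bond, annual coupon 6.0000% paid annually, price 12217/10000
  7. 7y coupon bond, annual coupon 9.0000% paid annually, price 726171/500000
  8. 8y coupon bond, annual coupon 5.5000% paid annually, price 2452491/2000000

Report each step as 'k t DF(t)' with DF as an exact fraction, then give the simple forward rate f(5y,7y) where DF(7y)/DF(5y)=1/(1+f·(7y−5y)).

step 1 [1y] bond c/1=9/200: DF=(1030161/1000000 − 9/200·(0))/(1+9/200) = 4929/5000 ≈ 0.985800
step 2 [2y] zero: DF = P = 481/500 ≈ 0.962000
step 3 [3y] zero: DF = P = 2347/2500 ≈ 0.938800
step 4 [4y] swap r/1=336/19097: DF=(1 − 336/19097·(0.985800+0.962000+0.938800))/(1+336/19097) = 583/625 ≈ 0.932800
step 5 [5y] bond c/1=1/40: DF=(205811/200000 − 1/40·(0.985800+0.962000+0.938800+0.932800))/(1+1/40) = 2277/2500 ≈ 0.910800
step 6 [6y] bond c/1=3/50: DF=(12217/10000 − 3/50·(0.985800+0.962000+0.938800+0.932800+0.910800))/(1+3/50) = 553/625 ≈ 0.884800
step 7 [7y] bond c/1=9/100: DF=(726171/500000 − 9/100·(0.985800+0.962000+0.938800+0.932800+0.910800+0.884800))/(1+9/100) = 543/625 ≈ 0.868800
step 8 [8y] bond c/1=11/200: DF=(2452491/2000000 − 11/200·(0.985800+0.962000+0.938800+0.932800+0.910800+0.884800+0.868800))/(1+11/200) = 8243/10000 ≈ 0.824300

1 1 4929/5000
2 2 481/500
3 3 2347/2500
4 4 583/625
5 5 2277/2500
6 6 553/625
7 7 543/625
8 8 8243/10000
f(5y,7y) = ((2277/2500)/(543/625) − 1)/(2) = 35/1448 ≈ 2.4171%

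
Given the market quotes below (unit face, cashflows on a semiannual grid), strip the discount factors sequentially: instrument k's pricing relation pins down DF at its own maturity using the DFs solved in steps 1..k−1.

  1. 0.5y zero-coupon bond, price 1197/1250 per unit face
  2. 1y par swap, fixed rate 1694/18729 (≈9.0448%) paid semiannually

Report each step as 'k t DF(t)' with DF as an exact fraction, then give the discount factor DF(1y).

1 1/2 1197/1250
2 1 9153/10000
DF(1y) = 9153/10000 ≈ 0.915300

step 1 [0.5y] zero: DF = P = 1197/1250 ≈ 0.957600
step 2 [1y] swap r/2=847/18729: DF=(1 − 847/18729·(0.957600))/(1+847/18729) = 9153/10000 ≈ 0.915300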